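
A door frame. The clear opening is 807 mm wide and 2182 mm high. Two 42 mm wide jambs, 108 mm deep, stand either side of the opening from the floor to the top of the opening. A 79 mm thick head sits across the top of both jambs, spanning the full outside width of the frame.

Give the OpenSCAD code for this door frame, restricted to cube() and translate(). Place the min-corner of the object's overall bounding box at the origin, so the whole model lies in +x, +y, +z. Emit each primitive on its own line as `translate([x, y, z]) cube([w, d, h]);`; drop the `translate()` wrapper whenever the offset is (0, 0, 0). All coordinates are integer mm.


cube([42, 108, 2182]);
translate([849, 0, 0]) cube([42, 108, 2182]);
translate([0, 0, 2182]) cube([891, 108, 79]);


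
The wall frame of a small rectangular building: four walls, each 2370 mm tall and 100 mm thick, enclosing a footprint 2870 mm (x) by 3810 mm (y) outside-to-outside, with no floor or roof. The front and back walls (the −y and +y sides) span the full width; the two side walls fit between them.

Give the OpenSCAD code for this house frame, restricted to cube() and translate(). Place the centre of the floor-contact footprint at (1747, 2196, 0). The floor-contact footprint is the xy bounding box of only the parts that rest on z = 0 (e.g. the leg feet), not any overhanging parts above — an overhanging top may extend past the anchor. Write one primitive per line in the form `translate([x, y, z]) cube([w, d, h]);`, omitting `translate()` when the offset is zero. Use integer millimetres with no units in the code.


translate([312, 291, 0]) cube([2870, 100, 2370]);
translate([312, 4001, 0]) cube([2870, 100, 2370]);
translate([312, 391, 0]) cube([100, 3610, 2370]);
translate([3082, 391, 0]) cube([100, 3610, 2370]);


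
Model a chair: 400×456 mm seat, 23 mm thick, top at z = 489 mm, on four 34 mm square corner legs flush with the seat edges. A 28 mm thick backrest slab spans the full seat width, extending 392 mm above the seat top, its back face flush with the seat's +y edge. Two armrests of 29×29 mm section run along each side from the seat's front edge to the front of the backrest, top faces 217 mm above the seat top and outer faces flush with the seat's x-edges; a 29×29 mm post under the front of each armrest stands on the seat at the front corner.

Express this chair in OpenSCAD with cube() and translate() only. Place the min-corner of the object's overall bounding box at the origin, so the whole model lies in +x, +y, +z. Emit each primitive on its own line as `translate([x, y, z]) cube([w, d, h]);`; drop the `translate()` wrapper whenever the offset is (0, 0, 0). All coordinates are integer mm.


// leg_h = 489 - 23 = 466
// arm post h = 217 - 29 = 188
translate([0, 0, 466]) cube([400, 456, 23]);
cube([34, 34, 466]);
translate([366, 0, 0]) cube([34, 34, 466]);
translate([0, 422, 0]) cube([34, 34, 466]);
translate([366, 422, 0]) cube([34, 34, 466]);
translate([0, 428, 489]) cube([400, 28, 392]);
translate([0, 0, 677]) cube([29, 428, 29]);
translate([371, 0, 677]) cube([29, 428, 29]);
translate([0, 0, 489]) cube([29, 29, 188]);
translate([371, 0, 489]) cube([29, 29, 188]);


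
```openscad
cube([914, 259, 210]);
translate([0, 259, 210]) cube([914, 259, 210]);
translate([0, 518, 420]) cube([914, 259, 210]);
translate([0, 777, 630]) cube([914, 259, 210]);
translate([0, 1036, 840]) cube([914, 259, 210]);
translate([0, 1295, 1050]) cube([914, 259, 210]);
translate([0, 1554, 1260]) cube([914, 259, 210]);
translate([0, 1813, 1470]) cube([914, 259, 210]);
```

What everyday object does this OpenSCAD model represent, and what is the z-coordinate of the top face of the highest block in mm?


A staircase. The total rise is 1680 mm.

8 identical blocks, each offset up and back from the previous — a staircase. Each step is 210 mm tall and there are 8 of them, so the total rise is 8 × 210 = 1680 mm.


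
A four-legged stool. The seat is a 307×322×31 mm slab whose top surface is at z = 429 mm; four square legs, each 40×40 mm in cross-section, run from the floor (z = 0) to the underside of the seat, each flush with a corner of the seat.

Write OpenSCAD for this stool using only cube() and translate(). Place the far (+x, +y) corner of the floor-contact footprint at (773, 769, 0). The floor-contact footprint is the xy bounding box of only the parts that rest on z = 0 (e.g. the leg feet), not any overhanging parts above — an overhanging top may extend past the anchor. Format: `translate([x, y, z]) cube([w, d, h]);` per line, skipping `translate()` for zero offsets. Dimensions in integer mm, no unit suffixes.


translate([466, 447, 398]) cube([307, 322, 31]);
translate([466, 447, 0]) cube([40, 40, 398]);
translate([733, 447, 0]) cube([40, 40, 398]);
translate([466, 729, 0]) cube([40, 40, 398]);
translate([733, 729, 0]) cube([40, 40, 398]);


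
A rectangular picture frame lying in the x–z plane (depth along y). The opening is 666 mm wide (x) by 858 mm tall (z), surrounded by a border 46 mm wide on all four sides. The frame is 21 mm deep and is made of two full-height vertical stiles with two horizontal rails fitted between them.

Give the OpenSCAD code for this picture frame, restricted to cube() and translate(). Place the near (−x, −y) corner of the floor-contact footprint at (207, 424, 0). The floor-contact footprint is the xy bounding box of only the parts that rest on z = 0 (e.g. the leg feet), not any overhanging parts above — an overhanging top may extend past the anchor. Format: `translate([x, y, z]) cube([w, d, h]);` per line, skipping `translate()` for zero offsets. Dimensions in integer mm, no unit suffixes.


translate([207, 424, 0]) cube([46, 21, 950]);
translate([919, 424, 0]) cube([46, 21, 950]);
translate([253, 424, 0]) cube([666, 21, 46]);
translate([253, 424, 904]) cube([666, 21, 46]);


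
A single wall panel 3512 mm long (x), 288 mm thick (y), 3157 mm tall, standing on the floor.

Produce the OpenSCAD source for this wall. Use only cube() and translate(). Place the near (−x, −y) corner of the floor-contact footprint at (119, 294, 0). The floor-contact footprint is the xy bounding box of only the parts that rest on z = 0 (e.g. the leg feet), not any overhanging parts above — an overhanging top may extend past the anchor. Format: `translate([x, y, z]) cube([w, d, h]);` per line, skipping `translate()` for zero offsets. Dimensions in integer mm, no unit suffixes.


translate([119, 294, 0]) cube([3512, 288, 3157]);


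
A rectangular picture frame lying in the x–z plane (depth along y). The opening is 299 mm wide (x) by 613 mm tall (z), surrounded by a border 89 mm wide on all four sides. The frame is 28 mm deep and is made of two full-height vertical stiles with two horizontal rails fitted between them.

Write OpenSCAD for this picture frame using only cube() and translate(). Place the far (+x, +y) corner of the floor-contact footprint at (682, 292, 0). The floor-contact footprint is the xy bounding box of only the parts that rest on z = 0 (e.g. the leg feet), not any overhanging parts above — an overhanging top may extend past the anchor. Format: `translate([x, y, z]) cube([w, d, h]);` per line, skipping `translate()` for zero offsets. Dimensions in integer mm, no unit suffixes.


translate([205, 264, 0]) cube([89, 28, 791]);
translate([593, 264, 0]) cube([89, 28, 791]);
translate([294, 264, 0]) cube([299, 28, 89]);
translate([294, 264, 702]) cube([299, 28, 89]);


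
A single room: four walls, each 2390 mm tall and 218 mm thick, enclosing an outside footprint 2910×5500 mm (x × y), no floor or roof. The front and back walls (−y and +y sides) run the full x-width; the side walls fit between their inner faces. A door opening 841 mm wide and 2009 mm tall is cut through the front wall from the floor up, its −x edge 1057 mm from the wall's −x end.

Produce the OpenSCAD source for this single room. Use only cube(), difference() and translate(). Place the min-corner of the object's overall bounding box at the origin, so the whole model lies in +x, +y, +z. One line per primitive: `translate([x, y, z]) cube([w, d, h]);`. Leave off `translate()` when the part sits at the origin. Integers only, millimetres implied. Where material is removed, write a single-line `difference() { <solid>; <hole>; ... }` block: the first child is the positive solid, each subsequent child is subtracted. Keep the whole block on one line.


difference() { cube([2910, 218, 2390]); translate([1057, 0, 0]) cube([841, 218, 2009]); }
translate([0, 5282, 0]) cube([2910, 218, 2390]);
translate([0, 218, 0]) cube([218, 5064, 2390]);
translate([2692, 218, 0]) cube([218, 5064, 2390]);


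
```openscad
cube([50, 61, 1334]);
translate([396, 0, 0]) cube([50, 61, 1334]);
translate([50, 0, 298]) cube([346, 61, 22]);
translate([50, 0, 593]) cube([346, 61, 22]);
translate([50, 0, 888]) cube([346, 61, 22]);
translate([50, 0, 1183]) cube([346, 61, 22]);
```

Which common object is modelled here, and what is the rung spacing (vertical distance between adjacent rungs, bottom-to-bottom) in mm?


A ladder. The rung spacing is 295 mm.

Two tall 50×61 posts with 4 short bars between them — a ladder. Adjacent rungs sit at z = 298 and z = 593, so the spacing is 593 − 298 = 295 mm.


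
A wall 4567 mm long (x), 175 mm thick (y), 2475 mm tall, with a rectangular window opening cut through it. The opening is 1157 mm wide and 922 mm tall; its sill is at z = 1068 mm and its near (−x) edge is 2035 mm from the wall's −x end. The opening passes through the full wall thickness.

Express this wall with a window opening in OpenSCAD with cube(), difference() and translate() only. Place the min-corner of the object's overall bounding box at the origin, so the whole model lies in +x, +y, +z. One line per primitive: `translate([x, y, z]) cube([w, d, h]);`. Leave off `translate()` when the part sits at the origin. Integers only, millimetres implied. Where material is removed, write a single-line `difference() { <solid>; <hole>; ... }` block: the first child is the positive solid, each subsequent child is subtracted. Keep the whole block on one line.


difference() { cube([4567, 175, 2475]); translate([2035, 0, 1068]) cube([1157, 175, 922]); }


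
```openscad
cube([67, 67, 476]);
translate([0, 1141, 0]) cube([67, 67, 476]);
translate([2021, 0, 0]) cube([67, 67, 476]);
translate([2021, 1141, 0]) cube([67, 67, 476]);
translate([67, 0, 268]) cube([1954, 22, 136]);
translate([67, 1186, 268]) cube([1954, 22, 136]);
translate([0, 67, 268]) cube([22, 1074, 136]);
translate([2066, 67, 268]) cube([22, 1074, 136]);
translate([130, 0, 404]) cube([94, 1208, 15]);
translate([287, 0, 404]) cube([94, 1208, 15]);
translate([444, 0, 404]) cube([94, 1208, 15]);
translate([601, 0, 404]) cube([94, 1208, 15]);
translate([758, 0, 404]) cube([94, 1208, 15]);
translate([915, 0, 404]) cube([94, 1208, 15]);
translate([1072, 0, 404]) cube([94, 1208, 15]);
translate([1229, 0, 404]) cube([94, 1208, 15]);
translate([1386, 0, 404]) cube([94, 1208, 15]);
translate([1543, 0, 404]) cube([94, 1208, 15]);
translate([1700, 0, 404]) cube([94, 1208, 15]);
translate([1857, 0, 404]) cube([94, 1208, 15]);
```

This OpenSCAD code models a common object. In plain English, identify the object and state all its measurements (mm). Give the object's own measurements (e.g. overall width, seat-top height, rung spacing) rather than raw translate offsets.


A bed frame 2088 mm long (x) by 1208 mm wide (y). Four 67×67 mm corner posts, 476 mm tall, at the corners of the footprint. Four rails of 22 mm thickness and 136 mm height run between adjacent posts with their undersides at z = 268 mm, their outer faces flush with the outside of the frame (the two x-running rails run between the posts' inner faces; the two y-running rails run between the posts' inner faces). 12 slats, each 94 mm wide (x) and 15 mm thick, lie across the top of the two x-running rails, running the full 1208 mm width of the frame in y; along x they sit between the end posts with a 63 mm gap after the −x posts and between neighbouring slats, leaving 70 mm before the +x posts.


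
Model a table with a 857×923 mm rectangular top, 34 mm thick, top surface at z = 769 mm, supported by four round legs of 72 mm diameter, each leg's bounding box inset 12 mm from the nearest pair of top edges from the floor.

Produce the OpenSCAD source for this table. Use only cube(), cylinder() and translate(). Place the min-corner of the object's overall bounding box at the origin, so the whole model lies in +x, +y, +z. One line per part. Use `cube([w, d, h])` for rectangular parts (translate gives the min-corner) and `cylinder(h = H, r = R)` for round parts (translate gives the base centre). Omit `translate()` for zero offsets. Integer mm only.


translate([0, 0, 735]) cube([857, 923, 34]);
translate([48, 48, 0]) cylinder(h = 735, r = 36);
translate([809, 48, 0]) cylinder(h = 735, r = 36);
translate([48, 875, 0]) cylinder(h = 735, r = 36);
translate([809, 875, 0]) cylinder(h = 735, r = 36);


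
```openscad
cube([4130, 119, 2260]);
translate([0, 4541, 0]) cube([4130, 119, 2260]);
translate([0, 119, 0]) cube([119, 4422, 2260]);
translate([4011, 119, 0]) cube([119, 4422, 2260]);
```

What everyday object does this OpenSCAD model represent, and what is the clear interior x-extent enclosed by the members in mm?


A house (or room) frame. The interior width is 3892 mm.

Four 2260 mm walls enclosing a rectangle with no floor or roof — a room or house frame. Outside width is 4130 mm and wall thickness is 119 mm, so the interior width is 4130 − 2 × 119 = 3892 mm.


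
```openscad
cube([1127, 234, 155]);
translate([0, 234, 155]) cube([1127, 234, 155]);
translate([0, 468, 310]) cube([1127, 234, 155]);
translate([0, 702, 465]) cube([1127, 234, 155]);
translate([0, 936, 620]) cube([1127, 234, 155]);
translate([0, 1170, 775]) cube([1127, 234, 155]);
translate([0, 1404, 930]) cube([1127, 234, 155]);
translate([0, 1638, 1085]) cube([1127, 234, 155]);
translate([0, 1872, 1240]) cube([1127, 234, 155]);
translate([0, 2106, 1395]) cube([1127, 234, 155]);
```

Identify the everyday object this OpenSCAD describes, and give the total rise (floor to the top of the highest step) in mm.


A staircase. The total rise is 1550 mm.

10 identical blocks, each offset up and back from the previous — a staircase. Each step is 155 mm tall and there are 10 of them, so the total rise is 10 × 155 = 1550 mm.


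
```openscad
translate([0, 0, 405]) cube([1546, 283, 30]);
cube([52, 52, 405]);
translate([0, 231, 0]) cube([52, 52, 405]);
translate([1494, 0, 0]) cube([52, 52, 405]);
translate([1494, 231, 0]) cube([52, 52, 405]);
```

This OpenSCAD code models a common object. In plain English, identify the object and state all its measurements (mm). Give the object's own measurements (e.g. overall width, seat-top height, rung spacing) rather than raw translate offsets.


A bench: a 1546×283 mm seat slab, 30 mm thick, top at z = 435 mm, on four 52×52 mm square legs flush with the seat corners and standing on z = 0.


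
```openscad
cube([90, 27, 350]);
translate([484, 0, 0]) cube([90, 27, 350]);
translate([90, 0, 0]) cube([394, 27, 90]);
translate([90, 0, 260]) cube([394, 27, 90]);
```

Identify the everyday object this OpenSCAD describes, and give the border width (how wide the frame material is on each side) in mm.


A picture frame. The border width is 90 mm.

Four thin pieces enclosing a rectangular opening — a picture frame. The two full-height stiles are 350 mm tall; the top rail sits at z = 260 and is 90 mm tall, so the border above the opening is 350 − 260 = 90 mm, matching the stile x-width.


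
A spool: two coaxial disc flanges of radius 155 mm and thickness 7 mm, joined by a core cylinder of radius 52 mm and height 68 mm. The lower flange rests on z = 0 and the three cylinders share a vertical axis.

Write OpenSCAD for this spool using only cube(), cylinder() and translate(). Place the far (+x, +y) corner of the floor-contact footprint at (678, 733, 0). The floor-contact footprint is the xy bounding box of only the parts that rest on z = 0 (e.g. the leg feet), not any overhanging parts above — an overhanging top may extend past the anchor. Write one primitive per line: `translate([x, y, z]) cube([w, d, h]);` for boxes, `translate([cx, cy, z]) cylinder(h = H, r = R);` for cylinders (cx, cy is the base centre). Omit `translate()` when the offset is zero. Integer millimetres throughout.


translate([523, 578, 0]) cylinder(h = 7, r = 155);
translate([523, 578, 7]) cylinder(h = 68, r = 52);
translate([523, 578, 75]) cylinder(h = 7, r = 155);


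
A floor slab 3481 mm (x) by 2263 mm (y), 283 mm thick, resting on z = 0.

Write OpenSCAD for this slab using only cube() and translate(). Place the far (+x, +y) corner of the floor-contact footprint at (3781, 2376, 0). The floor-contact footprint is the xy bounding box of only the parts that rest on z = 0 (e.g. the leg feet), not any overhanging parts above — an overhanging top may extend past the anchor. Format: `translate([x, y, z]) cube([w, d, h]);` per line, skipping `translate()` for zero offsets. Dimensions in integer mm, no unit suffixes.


translate([300, 113, 0]) cube([3481, 2263, 283]);


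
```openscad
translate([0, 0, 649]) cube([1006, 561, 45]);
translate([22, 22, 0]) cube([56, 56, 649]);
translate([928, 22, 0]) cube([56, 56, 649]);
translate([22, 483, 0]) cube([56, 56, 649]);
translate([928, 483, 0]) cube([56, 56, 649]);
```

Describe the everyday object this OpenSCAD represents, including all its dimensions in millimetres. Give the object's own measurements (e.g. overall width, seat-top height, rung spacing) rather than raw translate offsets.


A table: top 1006 mm (x) × 561 mm (y), 45 mm thick, upper face at z = 694 mm, on four 56×56 mm square legs, each inset 22 mm from the nearest pair of top edges from z = 0 to the bottom of the top.


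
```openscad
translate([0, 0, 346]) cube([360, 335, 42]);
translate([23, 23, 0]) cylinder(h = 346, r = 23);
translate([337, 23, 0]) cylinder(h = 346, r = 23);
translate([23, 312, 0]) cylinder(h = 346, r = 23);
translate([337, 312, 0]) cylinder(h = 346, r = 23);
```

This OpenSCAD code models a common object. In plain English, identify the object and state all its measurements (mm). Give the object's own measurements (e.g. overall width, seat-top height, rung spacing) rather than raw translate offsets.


A four-legged stool. The seat is a 360×335×42 mm slab whose top surface is at z = 388 mm; four round legs, each 46 mm in diameter, run from the floor (z = 0) to the underside of the seat, each leg's axis is inset half a diameter from the nearest pair of seat edges (so the leg's bounding box is flush with the corner).


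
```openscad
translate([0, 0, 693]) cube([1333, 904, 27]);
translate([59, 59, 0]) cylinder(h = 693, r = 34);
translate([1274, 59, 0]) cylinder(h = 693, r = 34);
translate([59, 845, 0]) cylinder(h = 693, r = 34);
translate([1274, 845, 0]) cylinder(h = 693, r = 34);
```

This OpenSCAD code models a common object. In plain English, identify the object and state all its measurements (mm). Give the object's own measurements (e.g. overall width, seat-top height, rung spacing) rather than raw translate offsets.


A rectangular dining table. The top is 1333×904×27 mm with its upper surface at z = 720 mm. It stands on four round legs of 68 mm diameter, each leg's bounding box inset 25 mm from the nearest pair of top edges, running from the floor to the underside of the top.


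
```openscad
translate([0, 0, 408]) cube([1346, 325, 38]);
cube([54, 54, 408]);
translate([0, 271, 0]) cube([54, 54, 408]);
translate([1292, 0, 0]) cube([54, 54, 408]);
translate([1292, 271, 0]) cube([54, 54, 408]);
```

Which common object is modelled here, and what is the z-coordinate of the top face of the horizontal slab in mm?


A bench. The seat-top height is 446 mm.

A long slab on four corner posts — a bench. The slab sits at z = 408 with thickness 38, so the top is 408 + 38 = 446 mm.


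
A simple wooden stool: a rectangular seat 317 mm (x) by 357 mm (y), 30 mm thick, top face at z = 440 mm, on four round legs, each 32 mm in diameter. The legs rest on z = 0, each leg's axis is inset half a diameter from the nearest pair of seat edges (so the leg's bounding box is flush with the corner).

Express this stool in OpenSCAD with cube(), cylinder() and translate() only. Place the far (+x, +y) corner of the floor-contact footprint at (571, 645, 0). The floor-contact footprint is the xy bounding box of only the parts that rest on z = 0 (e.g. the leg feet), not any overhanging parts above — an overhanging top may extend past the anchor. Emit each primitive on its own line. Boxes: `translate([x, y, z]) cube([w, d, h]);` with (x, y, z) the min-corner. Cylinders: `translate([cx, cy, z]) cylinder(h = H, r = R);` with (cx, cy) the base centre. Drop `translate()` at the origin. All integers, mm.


translate([254, 288, 410]) cube([317, 357, 30]);
translate([270, 304, 0]) cylinder(h = 410, r = 16);
translate([555, 304, 0]) cylinder(h = 410, r = 16);
translate([270, 629, 0]) cylinder(h = 410, r = 16);
translate([555, 629, 0]) cylinder(h = 410, r = 16);


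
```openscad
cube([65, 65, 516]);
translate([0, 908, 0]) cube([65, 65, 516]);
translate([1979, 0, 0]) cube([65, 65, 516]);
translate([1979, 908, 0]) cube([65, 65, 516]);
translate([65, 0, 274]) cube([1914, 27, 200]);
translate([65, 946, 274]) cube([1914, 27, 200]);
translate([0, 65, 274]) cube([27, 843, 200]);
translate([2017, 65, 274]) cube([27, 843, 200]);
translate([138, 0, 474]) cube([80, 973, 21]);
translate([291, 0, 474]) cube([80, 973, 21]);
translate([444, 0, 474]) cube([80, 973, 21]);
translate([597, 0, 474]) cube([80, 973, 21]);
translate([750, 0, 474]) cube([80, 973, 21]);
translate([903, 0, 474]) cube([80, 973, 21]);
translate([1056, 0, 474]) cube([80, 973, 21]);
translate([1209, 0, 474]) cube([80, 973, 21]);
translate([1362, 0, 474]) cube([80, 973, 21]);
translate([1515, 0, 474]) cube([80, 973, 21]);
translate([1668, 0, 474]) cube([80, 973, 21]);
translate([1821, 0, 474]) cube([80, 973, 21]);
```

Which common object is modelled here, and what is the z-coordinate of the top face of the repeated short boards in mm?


A bed frame. The slat-top height is 495 mm.

Four posts, four rails, and a row of slats — a bed frame. Slats sit on the rails at z = 274 + 200 = 474; with slat thickness 21, the top is 495 mm.


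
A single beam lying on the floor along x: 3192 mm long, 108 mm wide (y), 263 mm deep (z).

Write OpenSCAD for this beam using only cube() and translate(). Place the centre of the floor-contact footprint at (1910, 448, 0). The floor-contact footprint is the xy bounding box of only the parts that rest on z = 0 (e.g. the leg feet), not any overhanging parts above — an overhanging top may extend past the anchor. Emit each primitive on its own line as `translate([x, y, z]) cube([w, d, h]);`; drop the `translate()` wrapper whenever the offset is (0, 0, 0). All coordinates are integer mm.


translate([314, 394, 0]) cube([3192, 108, 263]);


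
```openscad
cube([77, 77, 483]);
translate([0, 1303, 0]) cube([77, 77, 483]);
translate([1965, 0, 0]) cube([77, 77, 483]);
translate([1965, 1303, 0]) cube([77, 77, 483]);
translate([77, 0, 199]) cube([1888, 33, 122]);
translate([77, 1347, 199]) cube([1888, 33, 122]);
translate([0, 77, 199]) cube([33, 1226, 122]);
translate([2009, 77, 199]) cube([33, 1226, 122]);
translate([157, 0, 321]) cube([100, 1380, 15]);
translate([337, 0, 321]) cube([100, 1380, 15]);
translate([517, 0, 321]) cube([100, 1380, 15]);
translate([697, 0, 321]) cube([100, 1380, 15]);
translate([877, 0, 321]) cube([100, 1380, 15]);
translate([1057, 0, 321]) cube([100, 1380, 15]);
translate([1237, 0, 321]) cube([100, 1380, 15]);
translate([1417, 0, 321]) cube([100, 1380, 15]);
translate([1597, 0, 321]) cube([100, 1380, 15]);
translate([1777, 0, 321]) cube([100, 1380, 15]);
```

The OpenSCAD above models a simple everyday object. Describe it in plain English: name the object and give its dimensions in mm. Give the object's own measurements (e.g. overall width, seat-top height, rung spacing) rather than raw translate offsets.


A bed frame 2042 mm long (x) by 1380 mm wide (y). Four 77×77 mm corner posts, 483 mm tall, at the corners of the footprint. Four rails of 33 mm thickness and 122 mm height run between adjacent posts with their undersides at z = 199 mm, their outer faces flush with the outside of the frame (the two x-running rails run between the posts' inner faces; the two y-running rails run between the posts' inner faces). 10 slats, each 100 mm wide (x) and 15 mm thick, lie across the top of the two x-running rails, running the full 1380 mm width of the frame in y; along x they sit between the end posts with a 80 mm gap after the −x posts and between neighbouring slats, leaving 88 mm before the +x posts.


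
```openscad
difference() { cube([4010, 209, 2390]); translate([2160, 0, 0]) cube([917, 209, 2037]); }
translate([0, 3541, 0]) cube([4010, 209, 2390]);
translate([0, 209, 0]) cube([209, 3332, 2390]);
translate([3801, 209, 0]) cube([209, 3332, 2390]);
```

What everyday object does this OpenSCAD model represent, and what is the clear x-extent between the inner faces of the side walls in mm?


A single room. The interior width is 3592 mm.

Four walls enclosing a rectangle with a door in the front wall — a room. Outside width 4010 minus two 209 mm walls gives 3592 mm.


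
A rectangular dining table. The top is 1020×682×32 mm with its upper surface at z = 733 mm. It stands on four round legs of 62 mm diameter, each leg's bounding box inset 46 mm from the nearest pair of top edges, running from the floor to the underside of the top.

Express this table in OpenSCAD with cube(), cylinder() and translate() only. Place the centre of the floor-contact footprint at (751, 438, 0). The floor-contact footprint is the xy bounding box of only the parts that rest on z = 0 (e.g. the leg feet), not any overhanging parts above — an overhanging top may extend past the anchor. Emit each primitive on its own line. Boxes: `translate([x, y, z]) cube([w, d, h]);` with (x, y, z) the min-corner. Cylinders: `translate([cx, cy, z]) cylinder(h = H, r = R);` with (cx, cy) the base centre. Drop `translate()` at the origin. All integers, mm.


translate([241, 97, 701]) cube([1020, 682, 32]);
translate([318, 174, 0]) cylinder(h = 701, r = 31);
translate([1184, 174, 0]) cylinder(h = 701, r = 31);
translate([318, 702, 0]) cylinder(h = 701, r = 31);
translate([1184, 702, 0]) cylinder(h = 701, r = 31);


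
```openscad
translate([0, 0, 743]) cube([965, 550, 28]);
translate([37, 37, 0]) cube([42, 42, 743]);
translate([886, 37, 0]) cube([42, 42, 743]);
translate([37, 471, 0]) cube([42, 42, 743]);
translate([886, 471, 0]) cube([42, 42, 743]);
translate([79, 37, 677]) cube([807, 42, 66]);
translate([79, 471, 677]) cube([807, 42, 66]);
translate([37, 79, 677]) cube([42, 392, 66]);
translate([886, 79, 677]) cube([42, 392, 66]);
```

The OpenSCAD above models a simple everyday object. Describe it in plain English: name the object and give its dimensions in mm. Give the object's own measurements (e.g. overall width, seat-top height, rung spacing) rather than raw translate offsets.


A table: top 965 mm (x) × 550 mm (y), 28 mm thick, upper face at z = 771 mm, on four 42×42 mm square legs, each inset 37 mm from the nearest pair of top edges from z = 0 to the bottom of the top. Four apron rails, 42 mm thick and 66 mm tall, run between adjacent legs with their top edges flush with the underside of the top and their outer faces flush with the legs' outer faces.


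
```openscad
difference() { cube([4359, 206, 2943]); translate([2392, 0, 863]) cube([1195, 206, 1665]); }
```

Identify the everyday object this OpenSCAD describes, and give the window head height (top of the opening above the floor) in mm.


A wall with a window opening. The window head height is 2528 mm.

A wall with a rectangular opening subtracted — a window. Sill at z = 863, opening 1665 mm tall, so the head is at 863 + 1665 = 2528 mm.


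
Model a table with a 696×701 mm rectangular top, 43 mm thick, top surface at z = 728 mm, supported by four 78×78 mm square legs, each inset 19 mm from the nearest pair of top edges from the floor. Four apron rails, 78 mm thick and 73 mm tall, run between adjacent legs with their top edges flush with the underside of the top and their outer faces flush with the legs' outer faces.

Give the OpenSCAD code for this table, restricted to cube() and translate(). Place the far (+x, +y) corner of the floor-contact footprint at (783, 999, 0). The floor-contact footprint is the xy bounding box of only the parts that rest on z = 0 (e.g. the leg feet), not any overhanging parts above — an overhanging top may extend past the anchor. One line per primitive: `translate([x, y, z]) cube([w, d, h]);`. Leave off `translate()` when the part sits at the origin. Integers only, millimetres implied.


translate([106, 317, 685]) cube([696, 701, 43]);
translate([125, 336, 0]) cube([78, 78, 685]);
translate([705, 336, 0]) cube([78, 78, 685]);
translate([125, 921, 0]) cube([78, 78, 685]);
translate([705, 921, 0]) cube([78, 78, 685]);
translate([203, 336, 612]) cube([502, 78, 73]);
translate([203, 921, 612]) cube([502, 78, 73]);
translate([125, 414, 612]) cube([78, 507, 73]);
translate([705, 414, 612]) cube([78, 507, 73]);


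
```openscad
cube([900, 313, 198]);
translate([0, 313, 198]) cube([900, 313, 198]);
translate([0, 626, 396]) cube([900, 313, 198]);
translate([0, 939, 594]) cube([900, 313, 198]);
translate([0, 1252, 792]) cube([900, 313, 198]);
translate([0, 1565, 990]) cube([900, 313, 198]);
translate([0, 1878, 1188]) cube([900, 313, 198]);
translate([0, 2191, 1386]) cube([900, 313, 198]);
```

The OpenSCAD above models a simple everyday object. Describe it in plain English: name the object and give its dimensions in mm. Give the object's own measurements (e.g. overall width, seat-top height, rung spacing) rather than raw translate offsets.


A straight staircase of 8 solid steps. Each step is 900 mm wide (x), 313 mm deep (y, the going) and 198 mm tall (the rise). The first step rests on the floor; each subsequent step sits one going further in +y and one rise higher in +z, directly behind and above the previous step with no overlap.


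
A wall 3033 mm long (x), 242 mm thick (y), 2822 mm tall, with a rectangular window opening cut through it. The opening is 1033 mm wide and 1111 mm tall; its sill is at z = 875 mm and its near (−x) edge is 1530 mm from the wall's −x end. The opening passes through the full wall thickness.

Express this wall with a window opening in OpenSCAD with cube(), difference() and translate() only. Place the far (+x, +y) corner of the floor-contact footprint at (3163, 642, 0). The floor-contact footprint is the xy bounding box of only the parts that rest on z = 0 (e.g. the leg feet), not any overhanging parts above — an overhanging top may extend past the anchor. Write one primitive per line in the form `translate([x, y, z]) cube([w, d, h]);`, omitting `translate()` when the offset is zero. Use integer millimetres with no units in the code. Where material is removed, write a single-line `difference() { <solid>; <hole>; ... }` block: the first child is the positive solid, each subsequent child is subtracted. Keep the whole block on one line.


difference() { translate([130, 400, 0]) cube([3033, 242, 2822]); translate([1660, 400, 875]) cube([1033, 242, 1111]); }


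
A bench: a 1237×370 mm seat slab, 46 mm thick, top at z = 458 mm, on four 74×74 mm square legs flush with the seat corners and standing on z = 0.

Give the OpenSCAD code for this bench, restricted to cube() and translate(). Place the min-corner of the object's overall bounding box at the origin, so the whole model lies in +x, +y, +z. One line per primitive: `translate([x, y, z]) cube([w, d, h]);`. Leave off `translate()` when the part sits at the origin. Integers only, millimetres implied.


translate([0, 0, 412]) cube([1237, 370, 46]);
cube([74, 74, 412]);
translate([0, 296, 0]) cube([74, 74, 412]);
translate([1163, 0, 0]) cube([74, 74, 412]);
translate([1163, 296, 0]) cube([74, 74, 412]);


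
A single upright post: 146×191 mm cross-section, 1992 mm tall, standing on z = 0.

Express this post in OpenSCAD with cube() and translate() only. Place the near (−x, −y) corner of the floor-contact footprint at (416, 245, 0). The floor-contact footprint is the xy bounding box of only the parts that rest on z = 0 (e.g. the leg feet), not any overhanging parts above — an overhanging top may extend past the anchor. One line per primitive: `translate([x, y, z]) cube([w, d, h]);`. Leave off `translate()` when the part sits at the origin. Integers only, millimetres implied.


translate([416, 245, 0]) cube([146, 191, 1992]);


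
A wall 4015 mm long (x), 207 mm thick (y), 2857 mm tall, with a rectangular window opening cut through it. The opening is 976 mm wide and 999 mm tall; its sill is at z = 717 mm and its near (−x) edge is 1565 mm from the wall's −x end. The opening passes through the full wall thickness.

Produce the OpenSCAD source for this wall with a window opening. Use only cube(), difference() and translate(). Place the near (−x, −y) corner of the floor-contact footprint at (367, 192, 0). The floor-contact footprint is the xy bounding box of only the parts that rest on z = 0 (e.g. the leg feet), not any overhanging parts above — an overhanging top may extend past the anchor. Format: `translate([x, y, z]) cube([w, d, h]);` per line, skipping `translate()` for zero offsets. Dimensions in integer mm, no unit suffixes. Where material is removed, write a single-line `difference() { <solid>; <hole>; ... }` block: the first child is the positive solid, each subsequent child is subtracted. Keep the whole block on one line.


difference() { translate([367, 192, 0]) cube([4015, 207, 2857]); translate([1932, 192, 717]) cube([976, 207, 999]); }


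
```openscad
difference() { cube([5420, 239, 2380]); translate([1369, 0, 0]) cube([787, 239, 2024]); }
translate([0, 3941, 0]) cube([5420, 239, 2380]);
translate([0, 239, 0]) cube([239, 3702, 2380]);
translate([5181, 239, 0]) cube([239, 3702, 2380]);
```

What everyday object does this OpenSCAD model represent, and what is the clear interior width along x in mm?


A single room. The interior width is 4942 mm.

Four walls enclosing a rectangle with a door in the front wall — a room. Outside width 5420 minus two 239 mm walls gives 4942 mm.


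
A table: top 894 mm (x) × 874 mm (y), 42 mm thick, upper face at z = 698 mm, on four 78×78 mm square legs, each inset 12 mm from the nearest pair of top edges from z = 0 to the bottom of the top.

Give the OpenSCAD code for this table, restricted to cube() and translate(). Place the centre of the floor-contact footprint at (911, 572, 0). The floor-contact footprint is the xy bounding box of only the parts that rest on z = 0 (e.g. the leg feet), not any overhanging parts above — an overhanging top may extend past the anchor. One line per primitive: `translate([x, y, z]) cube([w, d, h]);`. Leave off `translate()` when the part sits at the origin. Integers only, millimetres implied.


// leg_h = 698 - 42 = 656
translate([464, 135, 656]) cube([894, 874, 42]);
translate([476, 147, 0]) cube([78, 78, 656]);
translate([1268, 147, 0]) cube([78, 78, 656]);
translate([476, 919, 0]) cube([78, 78, 656]);
translate([1268, 919, 0]) cube([78, 78, 656]);


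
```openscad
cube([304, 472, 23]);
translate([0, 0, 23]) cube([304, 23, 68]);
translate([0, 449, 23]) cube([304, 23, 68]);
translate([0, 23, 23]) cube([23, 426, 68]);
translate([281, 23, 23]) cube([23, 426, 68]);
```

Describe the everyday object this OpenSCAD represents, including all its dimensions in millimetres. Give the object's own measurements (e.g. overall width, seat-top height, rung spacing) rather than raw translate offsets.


An open-topped rectangular box: outside dimensions 304×472×91 mm, with a uniform wall and base thickness of 23 mm. The base is a full 304×472 slab on the floor; four walls sit on top of the base. The front and back walls (the −y and +y sides) span the full width; the two side walls fit between them.


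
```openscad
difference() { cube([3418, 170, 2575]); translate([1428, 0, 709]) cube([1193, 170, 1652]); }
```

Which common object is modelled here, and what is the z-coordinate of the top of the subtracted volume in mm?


A wall with a window opening. The window head height is 2361 mm.

A wall with a rectangular opening subtracted — a window. Sill at z = 709, opening 1652 mm tall, so the head is at 709 + 1652 = 2361 mm.


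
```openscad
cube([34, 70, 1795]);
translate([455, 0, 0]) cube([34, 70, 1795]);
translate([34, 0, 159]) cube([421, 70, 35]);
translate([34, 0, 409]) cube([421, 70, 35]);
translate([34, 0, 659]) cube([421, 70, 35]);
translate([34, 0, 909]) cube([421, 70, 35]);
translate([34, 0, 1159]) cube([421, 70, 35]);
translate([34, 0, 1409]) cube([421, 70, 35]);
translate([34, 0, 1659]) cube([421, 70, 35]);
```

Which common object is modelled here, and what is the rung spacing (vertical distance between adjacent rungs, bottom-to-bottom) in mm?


A ladder. The rung spacing is 250 mm.

Two tall 34×70 posts with 7 short bars between them — a ladder. Adjacent rungs sit at z = 159 and z = 409, so the spacing is 409 − 159 = 250 mm.


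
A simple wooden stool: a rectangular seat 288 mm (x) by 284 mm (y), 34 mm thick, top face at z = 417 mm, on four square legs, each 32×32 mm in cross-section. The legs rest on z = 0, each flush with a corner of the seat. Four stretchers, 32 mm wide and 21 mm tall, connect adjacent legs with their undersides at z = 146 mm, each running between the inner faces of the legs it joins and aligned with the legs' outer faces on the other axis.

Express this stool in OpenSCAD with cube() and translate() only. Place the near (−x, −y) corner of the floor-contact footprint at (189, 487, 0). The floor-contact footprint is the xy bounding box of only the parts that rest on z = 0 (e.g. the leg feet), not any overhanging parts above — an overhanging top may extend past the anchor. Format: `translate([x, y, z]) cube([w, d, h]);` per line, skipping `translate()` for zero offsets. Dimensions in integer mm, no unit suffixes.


translate([189, 487, 383]) cube([288, 284, 34]);
translate([189, 487, 0]) cube([32, 32, 383]);
translate([445, 487, 0]) cube([32, 32, 383]);
translate([189, 739, 0]) cube([32, 32, 383]);
translate([445, 739, 0]) cube([32, 32, 383]);
translate([221, 487, 146]) cube([224, 32, 21]);
translate([221, 739, 146]) cube([224, 32, 21]);
translate([189, 519, 146]) cube([32, 220, 21]);
translate([445, 519, 146]) cube([32, 220, 21]);


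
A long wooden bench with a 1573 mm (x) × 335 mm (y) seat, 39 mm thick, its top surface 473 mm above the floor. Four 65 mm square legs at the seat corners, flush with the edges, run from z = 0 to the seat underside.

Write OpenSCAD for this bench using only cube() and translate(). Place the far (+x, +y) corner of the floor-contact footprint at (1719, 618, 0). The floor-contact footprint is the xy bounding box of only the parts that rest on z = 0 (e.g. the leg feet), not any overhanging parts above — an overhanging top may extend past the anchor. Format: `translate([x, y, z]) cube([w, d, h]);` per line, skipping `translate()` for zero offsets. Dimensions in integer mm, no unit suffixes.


// leg_h = 473 − 39 = 434
translate([146, 283, 434]) cube([1573, 335, 39]);
translate([146, 283, 0]) cube([65, 65, 434]);
translate([146, 553, 0]) cube([65, 65, 434]);
translate([1654, 283, 0]) cube([65, 65, 434]);
translate([1654, 553, 0]) cube([65, 65, 434]);


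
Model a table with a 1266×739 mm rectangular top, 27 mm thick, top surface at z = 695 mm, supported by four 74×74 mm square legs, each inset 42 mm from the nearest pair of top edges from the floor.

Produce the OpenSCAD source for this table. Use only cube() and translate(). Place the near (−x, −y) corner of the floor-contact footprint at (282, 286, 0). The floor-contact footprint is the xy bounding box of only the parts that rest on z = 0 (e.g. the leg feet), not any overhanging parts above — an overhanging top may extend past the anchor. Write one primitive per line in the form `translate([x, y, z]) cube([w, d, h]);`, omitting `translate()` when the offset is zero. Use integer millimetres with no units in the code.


// leg_h = 695 - 27 = 668
translate([240, 244, 668]) cube([1266, 739, 27]);
translate([282, 286, 0]) cube([74, 74, 668]);
translate([1390, 286, 0]) cube([74, 74, 668]);
translate([282, 867, 0]) cube([74, 74, 668]);
translate([1390, 867, 0]) cube([74, 74, 668]);
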